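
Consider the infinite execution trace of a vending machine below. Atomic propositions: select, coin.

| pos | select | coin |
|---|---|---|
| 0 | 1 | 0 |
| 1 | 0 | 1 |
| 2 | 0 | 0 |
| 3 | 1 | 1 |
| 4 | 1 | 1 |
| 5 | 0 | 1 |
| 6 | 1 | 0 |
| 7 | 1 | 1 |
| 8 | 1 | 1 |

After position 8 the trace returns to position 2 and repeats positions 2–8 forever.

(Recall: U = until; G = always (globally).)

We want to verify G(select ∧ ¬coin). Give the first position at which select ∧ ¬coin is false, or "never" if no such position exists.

1

Check select ∧ ¬coin at each position in order: 0 ✓.
At position 1 the labels are {coin}, so select ∧ ¬coin is false there. This is the first violation.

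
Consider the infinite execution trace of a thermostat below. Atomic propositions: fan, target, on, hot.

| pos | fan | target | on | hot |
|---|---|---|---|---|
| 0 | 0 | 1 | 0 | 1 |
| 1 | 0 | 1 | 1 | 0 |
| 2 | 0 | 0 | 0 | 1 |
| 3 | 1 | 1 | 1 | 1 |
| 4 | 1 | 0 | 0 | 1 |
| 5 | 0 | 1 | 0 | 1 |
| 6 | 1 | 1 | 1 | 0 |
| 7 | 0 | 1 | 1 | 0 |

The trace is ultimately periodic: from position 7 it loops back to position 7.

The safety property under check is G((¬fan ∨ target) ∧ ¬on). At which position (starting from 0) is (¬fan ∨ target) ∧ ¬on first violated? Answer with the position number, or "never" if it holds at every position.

1

Check (¬fan ∨ target) ∧ ¬on at each position in order: 0 ✓.
At position 1 the labels are {on, target}, so (¬fan ∨ target) ∧ ¬on is false there. This is the first violation.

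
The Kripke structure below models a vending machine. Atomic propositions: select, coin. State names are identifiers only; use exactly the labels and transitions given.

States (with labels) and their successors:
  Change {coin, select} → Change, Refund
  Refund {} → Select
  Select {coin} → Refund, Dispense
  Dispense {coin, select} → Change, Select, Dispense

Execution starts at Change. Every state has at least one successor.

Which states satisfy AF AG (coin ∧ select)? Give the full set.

States satisfying AG (coin ∧ select): ∅.
States satisfying AF AG (coin ∧ select): ∅.

none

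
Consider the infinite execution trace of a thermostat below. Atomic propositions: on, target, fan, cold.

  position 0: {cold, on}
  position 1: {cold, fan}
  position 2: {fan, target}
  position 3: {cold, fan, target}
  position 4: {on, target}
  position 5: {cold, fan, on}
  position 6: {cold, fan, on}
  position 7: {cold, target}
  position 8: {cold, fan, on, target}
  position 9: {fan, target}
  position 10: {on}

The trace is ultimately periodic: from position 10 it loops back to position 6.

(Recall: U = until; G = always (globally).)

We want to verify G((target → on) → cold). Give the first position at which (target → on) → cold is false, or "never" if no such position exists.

4

Check (target → on) → cold at each position in order: 0 ✓, 1 ✓, 2 ✓, 3 ✓.
At position 4 the labels are {on, target}, so (target → on) → cold is false there. This is the first violation.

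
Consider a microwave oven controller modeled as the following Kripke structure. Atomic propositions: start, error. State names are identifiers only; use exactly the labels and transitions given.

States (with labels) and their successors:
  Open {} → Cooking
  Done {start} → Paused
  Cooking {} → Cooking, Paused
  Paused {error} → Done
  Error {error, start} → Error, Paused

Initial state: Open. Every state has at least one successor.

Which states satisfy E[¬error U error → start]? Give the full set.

States satisfying ¬error: {Open, Done, Cooking}.
States satisfying error → start: {Open, Done, Cooking, Error}.
States satisfying E[¬error U error → start]: {Open, Done, Cooking, Error}.

{Open, Done, Cooking, Error}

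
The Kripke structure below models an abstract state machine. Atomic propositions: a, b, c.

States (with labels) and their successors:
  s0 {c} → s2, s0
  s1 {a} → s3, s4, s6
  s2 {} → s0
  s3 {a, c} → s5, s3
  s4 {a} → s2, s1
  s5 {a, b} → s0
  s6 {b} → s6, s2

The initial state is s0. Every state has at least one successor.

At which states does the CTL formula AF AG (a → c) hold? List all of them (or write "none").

States satisfying AG (a → c): {s0, s2, s6}.
States satisfying AF AG (a → c): {s0, s2, s5, s6}.

{s0, s2, s5, s6}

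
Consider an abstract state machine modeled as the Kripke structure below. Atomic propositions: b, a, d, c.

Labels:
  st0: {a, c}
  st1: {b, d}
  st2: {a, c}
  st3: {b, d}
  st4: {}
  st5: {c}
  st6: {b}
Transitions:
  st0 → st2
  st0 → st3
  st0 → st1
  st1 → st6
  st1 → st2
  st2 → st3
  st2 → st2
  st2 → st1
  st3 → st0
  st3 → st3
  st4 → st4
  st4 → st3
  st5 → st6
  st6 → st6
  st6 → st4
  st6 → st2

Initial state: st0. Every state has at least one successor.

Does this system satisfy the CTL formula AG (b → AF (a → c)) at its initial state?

States satisfying b → AF (a → c): {st0, st1, st2, st3, st4, st5, st6}.
States satisfying AG (b → AF (a → c)): {st0, st1, st2, st3, st4, st5, st6}.
Every state reachable from st0 satisfies b → AF (a → c).
st0 ∈ Sat(AG (b → AF (a → c))).

Satisfied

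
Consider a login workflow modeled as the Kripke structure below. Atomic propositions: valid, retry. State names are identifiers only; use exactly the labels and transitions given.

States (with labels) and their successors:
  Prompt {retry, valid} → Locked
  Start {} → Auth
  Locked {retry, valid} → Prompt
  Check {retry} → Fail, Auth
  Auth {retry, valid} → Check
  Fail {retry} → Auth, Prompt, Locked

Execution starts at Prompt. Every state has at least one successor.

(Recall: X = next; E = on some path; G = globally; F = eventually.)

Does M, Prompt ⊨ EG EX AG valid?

States satisfying EX AG valid: {Prompt, Locked, Fail}.
States satisfying EG EX AG valid: {Prompt, Locked, Fail}.
Prompt ∈ Sat(EG EX AG valid).

Satisfied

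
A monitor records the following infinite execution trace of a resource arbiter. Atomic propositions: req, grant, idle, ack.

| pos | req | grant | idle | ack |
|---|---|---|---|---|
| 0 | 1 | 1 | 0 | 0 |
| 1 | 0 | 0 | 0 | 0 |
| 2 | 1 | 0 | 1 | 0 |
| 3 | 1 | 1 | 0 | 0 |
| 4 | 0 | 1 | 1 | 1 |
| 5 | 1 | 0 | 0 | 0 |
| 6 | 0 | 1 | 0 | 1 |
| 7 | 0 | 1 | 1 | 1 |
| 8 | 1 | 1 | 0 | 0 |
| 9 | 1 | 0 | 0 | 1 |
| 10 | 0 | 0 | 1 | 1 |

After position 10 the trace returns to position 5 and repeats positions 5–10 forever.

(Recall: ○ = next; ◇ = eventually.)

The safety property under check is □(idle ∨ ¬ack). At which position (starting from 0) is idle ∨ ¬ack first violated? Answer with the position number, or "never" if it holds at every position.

Check idle ∨ ¬ack at each position in order: 0 ✓, 1 ✓, 2 ✓, 3 ✓, 4 ✓, 5 ✓.
At position 6 the labels are {ack, grant}, so idle ∨ ¬ack is false there. This is the first violation.

6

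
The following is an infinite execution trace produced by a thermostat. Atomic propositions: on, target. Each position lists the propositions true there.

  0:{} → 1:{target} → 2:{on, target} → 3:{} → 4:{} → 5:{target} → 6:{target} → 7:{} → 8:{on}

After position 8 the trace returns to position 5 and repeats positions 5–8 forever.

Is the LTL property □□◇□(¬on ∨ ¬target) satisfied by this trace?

□◇□(¬on ∨ ¬target) holds at every position 0..8, and those are all positions ever visited, so □□◇□(¬on ∨ ¬target) holds.

Satisfied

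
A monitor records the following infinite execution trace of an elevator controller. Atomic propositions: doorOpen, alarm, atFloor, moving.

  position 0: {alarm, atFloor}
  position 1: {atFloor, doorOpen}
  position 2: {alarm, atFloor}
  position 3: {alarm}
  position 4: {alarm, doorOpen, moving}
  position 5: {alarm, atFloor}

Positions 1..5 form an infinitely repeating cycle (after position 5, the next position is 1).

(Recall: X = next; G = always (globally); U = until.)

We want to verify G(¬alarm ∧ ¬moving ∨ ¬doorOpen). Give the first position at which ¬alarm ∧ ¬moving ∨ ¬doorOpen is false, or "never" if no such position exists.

Check ¬alarm ∧ ¬moving ∨ ¬doorOpen at each position in order: 0 ✓, 1 ✓, 2 ✓, 3 ✓.
At position 4 the labels are {alarm, doorOpen, moving}, so ¬alarm ∧ ¬moving ∨ ¬doorOpen is false there. This is the first violation.

4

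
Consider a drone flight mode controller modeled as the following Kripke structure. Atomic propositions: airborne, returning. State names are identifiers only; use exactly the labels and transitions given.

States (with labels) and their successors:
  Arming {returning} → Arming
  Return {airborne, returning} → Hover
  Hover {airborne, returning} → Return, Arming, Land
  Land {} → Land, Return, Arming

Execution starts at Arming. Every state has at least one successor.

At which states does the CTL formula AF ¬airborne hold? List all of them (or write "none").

{Arming, Land}

States satisfying ¬airborne: {Arming, Land}.
States satisfying AF ¬airborne: {Arming, Land}.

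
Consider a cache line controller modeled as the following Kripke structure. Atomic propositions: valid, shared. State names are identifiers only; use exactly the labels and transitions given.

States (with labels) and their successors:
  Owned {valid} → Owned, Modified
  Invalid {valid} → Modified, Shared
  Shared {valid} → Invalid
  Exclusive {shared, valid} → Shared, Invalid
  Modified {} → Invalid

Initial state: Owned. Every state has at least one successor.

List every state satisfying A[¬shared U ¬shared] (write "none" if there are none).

{Owned, Invalid, Shared, Modified}

States satisfying ¬shared: {Owned, Invalid, Shared, Modified}.
States satisfying A[¬shared U ¬shared]: {Owned, Invalid, Shared, Modified}.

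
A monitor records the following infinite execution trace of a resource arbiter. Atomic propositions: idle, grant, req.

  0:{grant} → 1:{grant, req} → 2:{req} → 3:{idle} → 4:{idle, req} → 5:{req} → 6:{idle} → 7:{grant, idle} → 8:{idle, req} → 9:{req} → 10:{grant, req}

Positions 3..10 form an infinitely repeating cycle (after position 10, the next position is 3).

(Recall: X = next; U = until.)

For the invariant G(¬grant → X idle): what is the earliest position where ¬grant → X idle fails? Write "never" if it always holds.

Check ¬grant → X idle at each position in order: 0 ✓, 1 ✓, 2 ✓, 3 ✓.
At position 4 the labels are {idle, req} and the next position 5 has {req}, so ¬grant → X idle is false there. This is the first violation.

4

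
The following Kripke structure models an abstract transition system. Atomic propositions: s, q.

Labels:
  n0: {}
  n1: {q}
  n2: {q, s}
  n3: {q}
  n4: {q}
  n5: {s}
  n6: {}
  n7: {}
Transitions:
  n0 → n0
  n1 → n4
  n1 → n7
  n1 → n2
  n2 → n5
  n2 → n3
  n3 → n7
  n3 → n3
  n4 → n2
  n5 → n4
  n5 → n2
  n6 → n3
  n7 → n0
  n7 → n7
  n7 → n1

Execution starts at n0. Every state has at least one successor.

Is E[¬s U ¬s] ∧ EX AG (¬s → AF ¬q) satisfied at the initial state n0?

States satisfying ¬s: {n0, n1, n3, n4, n6, n7}.
States satisfying E[¬s U ¬s]: {n0, n1, n3, n4, n6, n7}.
States satisfying AG (¬s → AF ¬q): {n0}.
States satisfying EX AG (¬s → AF ¬q): {n0, n7}.
States satisfying E[¬s U ¬s] ∧ EX AG (¬s → AF ¬q): {n0, n7}.
n0 ∈ Sat(E[¬s U ¬s] ∧ EX AG (¬s → AF ¬q)).

Satisfied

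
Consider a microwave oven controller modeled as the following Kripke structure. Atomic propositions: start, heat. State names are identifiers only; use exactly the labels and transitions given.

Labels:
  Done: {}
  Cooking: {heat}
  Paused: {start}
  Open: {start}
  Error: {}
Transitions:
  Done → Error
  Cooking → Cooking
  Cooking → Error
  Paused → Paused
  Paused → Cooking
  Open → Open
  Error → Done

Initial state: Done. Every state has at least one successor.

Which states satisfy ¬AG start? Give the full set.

{Done, Cooking, Paused, Error}

States satisfying start: {Paused, Open}.
States satisfying AG start: {Open}.
States satisfying ¬AG start: {Done, Cooking, Paused, Error}.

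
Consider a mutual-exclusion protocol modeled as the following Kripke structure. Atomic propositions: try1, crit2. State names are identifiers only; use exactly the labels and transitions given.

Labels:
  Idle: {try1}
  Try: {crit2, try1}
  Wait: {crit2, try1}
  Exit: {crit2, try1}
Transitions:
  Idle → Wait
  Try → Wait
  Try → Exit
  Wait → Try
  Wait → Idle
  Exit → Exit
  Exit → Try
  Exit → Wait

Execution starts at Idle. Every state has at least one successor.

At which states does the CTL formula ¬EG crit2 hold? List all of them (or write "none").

{Idle}

States satisfying crit2: {Try, Wait, Exit}.
States satisfying EG crit2: {Try, Wait, Exit}.
States satisfying ¬EG crit2: {Idle}.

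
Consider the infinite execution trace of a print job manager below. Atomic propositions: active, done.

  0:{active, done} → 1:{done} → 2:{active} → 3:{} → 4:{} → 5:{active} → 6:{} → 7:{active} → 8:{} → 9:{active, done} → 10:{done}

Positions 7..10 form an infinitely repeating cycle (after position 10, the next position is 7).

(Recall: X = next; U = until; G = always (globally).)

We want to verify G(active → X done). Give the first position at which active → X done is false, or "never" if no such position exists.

2

Check active → X done at each position in order: 0 ✓, 1 ✓.
At position 2 the labels are {active} and the next position 3 has {}, so active → X done is false there. This is the first violation.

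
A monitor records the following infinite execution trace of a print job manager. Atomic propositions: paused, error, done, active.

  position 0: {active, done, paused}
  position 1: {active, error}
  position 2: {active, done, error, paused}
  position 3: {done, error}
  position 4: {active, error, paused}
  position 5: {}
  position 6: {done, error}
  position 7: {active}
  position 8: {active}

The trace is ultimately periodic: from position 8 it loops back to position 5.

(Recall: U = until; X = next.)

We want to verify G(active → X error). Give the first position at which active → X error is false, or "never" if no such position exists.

Check active → X error at each position in order: 0 ✓, 1 ✓, 2 ✓, 3 ✓.
At position 4 the labels are {active, error, paused} and the next position 5 has {}, so active → X error is false there. This is the first violation.

4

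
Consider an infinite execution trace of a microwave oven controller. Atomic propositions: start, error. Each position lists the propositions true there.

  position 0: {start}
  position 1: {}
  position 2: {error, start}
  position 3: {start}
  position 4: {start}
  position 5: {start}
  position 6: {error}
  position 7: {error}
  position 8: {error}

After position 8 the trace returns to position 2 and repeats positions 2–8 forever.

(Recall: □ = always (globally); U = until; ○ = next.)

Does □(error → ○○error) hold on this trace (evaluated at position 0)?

error → ○○error must hold at every position from 0 onward. It fails at position 2, so □(error → ○○error) is false.
Positions where error holds: 2, 6, 7, 8.
Check ○○error at each: 2→fails, 6→ok, 7→ok, 8→fails.

No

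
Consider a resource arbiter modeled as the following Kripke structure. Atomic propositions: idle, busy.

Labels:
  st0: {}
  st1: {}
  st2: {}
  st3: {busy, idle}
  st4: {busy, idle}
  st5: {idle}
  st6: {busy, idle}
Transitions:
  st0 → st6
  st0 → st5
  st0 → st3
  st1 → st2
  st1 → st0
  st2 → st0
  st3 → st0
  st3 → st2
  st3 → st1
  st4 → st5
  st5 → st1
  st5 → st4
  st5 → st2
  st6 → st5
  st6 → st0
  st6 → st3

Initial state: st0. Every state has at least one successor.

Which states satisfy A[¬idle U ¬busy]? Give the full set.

States satisfying ¬idle: {st0, st1, st2}.
States satisfying ¬busy: {st0, st1, st2, st5}.
States satisfying A[¬idle U ¬busy]: {st0, st1, st2, st5}.

{st0, st1, st2, st5}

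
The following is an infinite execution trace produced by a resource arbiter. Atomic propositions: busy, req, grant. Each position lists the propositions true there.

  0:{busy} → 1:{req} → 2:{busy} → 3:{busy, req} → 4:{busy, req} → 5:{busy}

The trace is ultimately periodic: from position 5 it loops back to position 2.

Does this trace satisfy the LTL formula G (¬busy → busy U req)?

Yes

¬busy → busy U req holds at every position 0..5, and those are all positions ever visited, so G (¬busy → busy U req) holds.
Positions where ¬busy holds: 1.
Check busy U req at each: 1→ok.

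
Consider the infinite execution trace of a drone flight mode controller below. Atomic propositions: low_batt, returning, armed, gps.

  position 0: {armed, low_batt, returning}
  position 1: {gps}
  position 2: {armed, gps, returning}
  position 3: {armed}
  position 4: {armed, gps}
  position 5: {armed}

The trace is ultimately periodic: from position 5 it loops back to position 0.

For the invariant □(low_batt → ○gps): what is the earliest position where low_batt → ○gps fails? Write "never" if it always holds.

never

low_batt → ○gps holds at every position 0..5, and those are all the positions the trace ever visits, so the invariant □(low_batt → ○gps) is never violated.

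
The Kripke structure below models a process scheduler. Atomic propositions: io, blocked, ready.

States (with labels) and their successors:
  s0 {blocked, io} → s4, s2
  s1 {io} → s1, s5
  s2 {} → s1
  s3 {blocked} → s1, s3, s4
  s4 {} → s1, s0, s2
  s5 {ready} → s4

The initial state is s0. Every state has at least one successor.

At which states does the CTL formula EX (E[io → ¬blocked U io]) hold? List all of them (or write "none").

States satisfying E[io → ¬blocked U io]: {s0, s1, s2, s3, s4, s5}.
States satisfying EX (E[io → ¬blocked U io]): {s0, s1, s2, s3, s4, s5}.

{s0, s1, s2, s3, s4, s5}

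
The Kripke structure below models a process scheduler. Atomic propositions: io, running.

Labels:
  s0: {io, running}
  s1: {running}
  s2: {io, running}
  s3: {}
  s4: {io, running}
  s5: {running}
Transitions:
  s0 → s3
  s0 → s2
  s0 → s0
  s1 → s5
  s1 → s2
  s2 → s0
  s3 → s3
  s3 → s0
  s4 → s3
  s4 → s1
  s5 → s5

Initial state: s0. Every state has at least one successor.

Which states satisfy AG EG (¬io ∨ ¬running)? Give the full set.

{s5}

States satisfying EG (¬io ∨ ¬running): {s1, s3, s5}.
States satisfying AG EG (¬io ∨ ¬running): {s5}.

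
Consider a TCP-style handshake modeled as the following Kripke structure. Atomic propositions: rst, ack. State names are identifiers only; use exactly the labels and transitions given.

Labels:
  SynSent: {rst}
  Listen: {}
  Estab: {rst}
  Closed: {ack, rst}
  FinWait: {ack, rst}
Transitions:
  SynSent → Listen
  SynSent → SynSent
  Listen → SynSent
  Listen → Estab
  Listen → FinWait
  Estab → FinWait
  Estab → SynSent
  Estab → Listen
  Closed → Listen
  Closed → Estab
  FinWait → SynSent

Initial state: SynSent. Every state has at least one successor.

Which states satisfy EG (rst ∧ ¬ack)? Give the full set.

States satisfying rst ∧ ¬ack: {SynSent, Estab}.
States satisfying EG (rst ∧ ¬ack): {SynSent, Estab}.

{SynSent, Estab}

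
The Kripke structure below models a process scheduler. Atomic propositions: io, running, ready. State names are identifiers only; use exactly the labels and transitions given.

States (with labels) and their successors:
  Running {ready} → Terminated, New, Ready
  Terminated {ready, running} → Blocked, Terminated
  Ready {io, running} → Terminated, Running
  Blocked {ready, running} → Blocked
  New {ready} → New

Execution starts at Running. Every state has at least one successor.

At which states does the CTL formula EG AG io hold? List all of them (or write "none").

none

States satisfying AG io: ∅.
States satisfying EG AG io: ∅.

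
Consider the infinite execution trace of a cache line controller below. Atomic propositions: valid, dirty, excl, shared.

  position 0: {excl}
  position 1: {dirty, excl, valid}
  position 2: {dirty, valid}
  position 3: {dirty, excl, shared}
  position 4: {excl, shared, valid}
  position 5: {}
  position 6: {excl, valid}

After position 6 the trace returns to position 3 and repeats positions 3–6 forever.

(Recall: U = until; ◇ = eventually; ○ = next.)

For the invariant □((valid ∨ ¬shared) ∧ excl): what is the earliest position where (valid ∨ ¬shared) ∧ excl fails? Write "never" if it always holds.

Check (valid ∨ ¬shared) ∧ excl at each position in order: 0 ✓, 1 ✓.
At position 2 the labels are {dirty, valid}, so (valid ∨ ¬shared) ∧ excl is false there. This is the first violation.

2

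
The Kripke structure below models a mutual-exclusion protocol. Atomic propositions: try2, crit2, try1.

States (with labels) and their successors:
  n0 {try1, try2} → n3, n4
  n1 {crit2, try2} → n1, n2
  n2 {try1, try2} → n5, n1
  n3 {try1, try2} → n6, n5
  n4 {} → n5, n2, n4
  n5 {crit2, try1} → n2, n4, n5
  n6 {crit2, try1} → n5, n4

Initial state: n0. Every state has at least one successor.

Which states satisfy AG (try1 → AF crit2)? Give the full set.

{n1, n2, n3, n4, n5, n6}

States satisfying try1 → AF crit2: {n1, n2, n3, n4, n5, n6}.
States satisfying AG (try1 → AF crit2): {n1, n2, n3, n4, n5, n6}.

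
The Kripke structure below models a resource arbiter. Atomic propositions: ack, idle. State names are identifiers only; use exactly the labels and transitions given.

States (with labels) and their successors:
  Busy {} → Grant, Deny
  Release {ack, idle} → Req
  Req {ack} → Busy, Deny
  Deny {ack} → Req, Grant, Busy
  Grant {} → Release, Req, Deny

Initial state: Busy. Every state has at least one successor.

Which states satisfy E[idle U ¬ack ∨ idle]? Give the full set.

{Busy, Release, Grant}

States satisfying idle: {Release}.
States satisfying ¬ack ∨ idle: {Busy, Release, Grant}.
States satisfying E[idle U ¬ack ∨ idle]: {Busy, Release, Grant}.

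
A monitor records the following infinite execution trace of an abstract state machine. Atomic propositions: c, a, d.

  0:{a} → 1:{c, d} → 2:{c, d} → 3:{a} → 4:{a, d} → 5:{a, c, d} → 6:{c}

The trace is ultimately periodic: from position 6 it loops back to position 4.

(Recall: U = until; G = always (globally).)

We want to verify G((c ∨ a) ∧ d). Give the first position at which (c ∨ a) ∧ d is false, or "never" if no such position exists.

0

At position 0 the labels are {a}, so (c ∨ a) ∧ d is false there. This is the first violation.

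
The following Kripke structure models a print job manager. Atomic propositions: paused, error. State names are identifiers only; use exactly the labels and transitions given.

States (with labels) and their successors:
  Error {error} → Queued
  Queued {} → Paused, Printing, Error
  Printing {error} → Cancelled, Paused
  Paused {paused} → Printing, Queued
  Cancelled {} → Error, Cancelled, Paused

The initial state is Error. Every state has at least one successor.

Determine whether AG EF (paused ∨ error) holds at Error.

States satisfying EF (paused ∨ error): {Error, Queued, Printing, Paused, Cancelled}.
States satisfying AG EF (paused ∨ error): {Error, Queued, Printing, Paused, Cancelled}.
Every state reachable from Error satisfies EF (paused ∨ error).
Error ∈ Sat(AG EF (paused ∨ error)).

Holds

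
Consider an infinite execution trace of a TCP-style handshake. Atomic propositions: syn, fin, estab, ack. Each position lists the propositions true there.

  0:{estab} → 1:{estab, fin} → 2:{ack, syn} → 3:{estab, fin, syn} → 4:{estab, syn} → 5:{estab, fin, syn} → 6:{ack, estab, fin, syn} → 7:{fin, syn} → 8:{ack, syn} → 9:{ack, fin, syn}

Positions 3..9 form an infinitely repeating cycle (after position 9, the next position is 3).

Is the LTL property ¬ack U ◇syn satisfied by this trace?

Walking from position 0: ◇syn first holds at position 0, and ¬ack holds at every earlier position along the way, so ¬ack U ◇syn holds.

Holds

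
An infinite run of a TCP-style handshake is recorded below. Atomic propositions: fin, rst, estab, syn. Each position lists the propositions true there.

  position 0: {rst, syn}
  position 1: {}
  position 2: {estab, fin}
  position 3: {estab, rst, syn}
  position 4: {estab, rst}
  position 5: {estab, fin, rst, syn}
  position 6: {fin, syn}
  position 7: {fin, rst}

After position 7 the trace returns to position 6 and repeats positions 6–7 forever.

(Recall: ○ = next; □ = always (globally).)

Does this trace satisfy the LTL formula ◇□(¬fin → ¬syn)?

Holds

□(¬fin → ¬syn) holds at position 4, which is reachable from 0, so ◇□(¬fin → ¬syn) holds.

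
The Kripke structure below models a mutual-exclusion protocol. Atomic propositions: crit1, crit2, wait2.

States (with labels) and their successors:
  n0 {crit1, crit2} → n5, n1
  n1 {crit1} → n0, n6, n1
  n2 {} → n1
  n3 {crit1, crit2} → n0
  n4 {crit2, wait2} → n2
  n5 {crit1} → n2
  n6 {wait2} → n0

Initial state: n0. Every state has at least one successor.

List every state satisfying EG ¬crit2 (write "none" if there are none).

States satisfying ¬crit2: {n1, n2, n5, n6}.
States satisfying EG ¬crit2: {n1, n2, n5}.

{n1, n2, n5}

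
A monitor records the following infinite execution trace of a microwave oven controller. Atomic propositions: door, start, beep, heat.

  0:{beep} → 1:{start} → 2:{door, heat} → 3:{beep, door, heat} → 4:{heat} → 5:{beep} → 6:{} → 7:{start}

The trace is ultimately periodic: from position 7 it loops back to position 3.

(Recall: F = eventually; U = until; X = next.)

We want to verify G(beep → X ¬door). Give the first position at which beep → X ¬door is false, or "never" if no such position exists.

beep → X ¬door holds at every position 0..7, and those are all the positions the trace ever visits, so the invariant G(beep → X ¬door) is never violated.

never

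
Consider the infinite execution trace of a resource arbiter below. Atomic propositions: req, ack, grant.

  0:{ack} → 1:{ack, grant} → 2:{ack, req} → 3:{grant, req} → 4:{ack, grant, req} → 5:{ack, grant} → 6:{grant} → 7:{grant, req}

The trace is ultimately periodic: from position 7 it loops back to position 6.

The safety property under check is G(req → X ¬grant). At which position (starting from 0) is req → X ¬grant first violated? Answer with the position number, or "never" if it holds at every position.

2

Check req → X ¬grant at each position in order: 0 ✓, 1 ✓.
At position 2 the labels are {ack, req} and the next position 3 has {grant, req}, so req → X ¬grant is false there. This is the first violation.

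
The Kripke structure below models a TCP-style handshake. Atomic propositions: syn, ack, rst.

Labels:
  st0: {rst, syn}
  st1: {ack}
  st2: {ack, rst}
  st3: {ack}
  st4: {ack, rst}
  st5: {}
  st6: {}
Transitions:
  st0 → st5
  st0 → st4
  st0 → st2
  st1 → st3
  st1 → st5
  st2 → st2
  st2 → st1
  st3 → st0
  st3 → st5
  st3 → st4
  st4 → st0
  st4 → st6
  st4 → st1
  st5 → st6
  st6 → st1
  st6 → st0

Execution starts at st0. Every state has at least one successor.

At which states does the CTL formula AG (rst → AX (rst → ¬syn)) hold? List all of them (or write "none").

none

States satisfying rst → AX (rst → ¬syn): {st0, st1, st2, st3, st5, st6}.
States satisfying AG (rst → AX (rst → ¬syn)): ∅.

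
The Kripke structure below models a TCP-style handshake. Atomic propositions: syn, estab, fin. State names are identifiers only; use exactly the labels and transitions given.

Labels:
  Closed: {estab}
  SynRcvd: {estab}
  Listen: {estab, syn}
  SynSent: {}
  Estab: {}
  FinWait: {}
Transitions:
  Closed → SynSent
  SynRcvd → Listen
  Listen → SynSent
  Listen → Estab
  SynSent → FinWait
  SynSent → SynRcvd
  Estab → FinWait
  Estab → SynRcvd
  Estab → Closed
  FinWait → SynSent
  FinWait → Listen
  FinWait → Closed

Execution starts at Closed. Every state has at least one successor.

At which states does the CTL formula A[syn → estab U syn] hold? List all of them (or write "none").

{SynRcvd, Listen}

States satisfying syn → estab: {Closed, SynRcvd, Listen, SynSent, Estab, FinWait}.
States satisfying syn: {Listen}.
States satisfying A[syn → estab U syn]: {SynRcvd, Listen}.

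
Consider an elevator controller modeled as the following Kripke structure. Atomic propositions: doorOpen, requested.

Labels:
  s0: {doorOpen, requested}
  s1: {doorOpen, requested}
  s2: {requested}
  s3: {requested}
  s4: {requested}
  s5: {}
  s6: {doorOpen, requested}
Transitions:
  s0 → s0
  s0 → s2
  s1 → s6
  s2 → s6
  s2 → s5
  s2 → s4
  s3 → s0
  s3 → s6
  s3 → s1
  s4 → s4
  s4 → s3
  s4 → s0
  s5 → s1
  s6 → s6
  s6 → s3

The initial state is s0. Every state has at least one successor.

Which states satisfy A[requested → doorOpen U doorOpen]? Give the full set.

States satisfying requested → doorOpen: {s0, s1, s5, s6}.
States satisfying doorOpen: {s0, s1, s6}.
States satisfying A[requested → doorOpen U doorOpen]: {s0, s1, s5, s6}.

{s0, s1, s5, s6}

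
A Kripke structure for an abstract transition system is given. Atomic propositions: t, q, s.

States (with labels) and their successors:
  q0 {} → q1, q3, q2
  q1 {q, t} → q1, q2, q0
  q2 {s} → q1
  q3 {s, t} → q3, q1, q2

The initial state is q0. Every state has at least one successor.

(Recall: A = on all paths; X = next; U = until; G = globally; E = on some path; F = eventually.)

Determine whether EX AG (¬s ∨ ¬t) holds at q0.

States satisfying AG (¬s ∨ ¬t): ∅.
States satisfying EX AG (¬s ∨ ¬t): ∅.
No suitable path/successor from q0 witnesses the formula.
q0 ∉ Sat(EX AG (¬s ∨ ¬t)).

Violated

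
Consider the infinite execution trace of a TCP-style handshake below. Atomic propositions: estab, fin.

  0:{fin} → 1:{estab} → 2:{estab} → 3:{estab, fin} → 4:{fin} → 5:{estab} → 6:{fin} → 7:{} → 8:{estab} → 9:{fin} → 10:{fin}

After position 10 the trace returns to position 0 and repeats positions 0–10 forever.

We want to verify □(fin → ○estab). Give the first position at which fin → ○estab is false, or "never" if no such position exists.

3

Check fin → ○estab at each position in order: 0 ✓, 1 ✓, 2 ✓.
At position 3 the labels are {estab, fin} and the next position 4 has {fin}, so fin → ○estab is false there. This is the first violation.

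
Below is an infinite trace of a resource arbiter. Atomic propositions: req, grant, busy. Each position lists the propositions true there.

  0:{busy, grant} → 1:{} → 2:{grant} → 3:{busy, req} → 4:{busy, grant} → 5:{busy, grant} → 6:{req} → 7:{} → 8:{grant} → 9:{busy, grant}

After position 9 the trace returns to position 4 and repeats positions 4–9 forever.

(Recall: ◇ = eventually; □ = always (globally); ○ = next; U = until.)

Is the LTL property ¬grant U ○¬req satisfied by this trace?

Satisfied

Walking from position 0: ○¬req first holds at position 0, and ¬grant holds at every earlier position along the way, so ¬grant U ○¬req holds.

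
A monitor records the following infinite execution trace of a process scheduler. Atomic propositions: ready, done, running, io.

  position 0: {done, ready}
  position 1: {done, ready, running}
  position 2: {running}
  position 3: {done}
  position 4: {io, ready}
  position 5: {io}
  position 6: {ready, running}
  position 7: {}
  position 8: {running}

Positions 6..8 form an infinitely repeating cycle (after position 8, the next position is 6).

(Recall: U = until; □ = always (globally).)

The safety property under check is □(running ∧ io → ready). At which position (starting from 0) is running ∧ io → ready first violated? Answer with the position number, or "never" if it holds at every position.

running ∧ io → ready holds at every position 0..8, and those are all the positions the trace ever visits, so the invariant □(running ∧ io → ready) is never violated.

never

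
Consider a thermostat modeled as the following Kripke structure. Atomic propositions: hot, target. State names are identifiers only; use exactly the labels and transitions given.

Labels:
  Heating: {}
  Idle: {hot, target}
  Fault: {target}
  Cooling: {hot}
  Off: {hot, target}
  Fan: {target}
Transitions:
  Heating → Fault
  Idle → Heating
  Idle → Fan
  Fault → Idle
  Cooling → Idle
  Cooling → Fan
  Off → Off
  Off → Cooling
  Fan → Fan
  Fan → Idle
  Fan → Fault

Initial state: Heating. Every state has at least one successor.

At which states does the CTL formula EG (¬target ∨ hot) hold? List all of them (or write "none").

{Off}

States satisfying ¬target ∨ hot: {Heating, Idle, Cooling, Off}.
States satisfying EG (¬target ∨ hot): {Off}.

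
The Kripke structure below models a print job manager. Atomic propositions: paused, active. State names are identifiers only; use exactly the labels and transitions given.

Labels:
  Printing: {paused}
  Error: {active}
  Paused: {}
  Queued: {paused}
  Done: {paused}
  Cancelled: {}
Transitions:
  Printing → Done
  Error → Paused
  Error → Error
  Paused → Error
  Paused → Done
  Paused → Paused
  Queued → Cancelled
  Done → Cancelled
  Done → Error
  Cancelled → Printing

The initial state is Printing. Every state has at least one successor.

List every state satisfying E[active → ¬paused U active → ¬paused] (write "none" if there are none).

{Printing, Error, Paused, Queued, Done, Cancelled}

States satisfying active → ¬paused: {Printing, Error, Paused, Queued, Done, Cancelled}.
States satisfying E[active → ¬paused U active → ¬paused]: {Printing, Error, Paused, Queued, Done, Cancelled}.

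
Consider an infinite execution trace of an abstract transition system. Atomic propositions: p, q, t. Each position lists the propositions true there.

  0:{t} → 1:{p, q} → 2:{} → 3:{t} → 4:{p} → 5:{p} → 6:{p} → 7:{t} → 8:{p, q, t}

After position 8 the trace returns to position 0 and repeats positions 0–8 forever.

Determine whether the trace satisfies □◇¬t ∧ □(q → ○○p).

Violated

◇¬t holds at every position 0..8, and those are all positions ever visited, so □◇¬t holds.
q → ○○p must hold at every position from 0 onward. It fails at position 1, so □(q → ○○p) is false.
Positions where q holds: 1, 8.
Check ○○p at each: 1→fails, 8→ok.
At position 0: □◇¬t is true; □(q → ○○p) is false; so □◇¬t ∧ □(q → ○○p) is false.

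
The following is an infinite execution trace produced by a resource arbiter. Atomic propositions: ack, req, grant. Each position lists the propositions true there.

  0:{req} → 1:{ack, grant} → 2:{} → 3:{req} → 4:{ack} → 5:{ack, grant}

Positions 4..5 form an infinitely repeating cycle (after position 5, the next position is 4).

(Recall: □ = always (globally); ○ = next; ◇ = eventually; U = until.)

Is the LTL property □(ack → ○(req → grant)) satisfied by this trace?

Holds

ack → ○(req → grant) holds at every position 0..5, and those are all positions ever visited, so □(ack → ○(req → grant)) holds.
Positions where ack holds: 1, 4, 5.
Check ○(req → grant) at each: 1→ok, 4→ok, 5→ok.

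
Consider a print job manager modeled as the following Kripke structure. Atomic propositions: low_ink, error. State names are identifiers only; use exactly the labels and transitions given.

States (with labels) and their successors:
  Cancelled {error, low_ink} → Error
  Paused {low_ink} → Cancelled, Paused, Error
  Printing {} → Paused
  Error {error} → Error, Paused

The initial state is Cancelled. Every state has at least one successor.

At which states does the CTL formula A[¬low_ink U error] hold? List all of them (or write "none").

{Cancelled, Error}

States satisfying ¬low_ink: {Printing, Error}.
States satisfying error: {Cancelled, Error}.
States satisfying A[¬low_ink U error]: {Cancelled, Error}.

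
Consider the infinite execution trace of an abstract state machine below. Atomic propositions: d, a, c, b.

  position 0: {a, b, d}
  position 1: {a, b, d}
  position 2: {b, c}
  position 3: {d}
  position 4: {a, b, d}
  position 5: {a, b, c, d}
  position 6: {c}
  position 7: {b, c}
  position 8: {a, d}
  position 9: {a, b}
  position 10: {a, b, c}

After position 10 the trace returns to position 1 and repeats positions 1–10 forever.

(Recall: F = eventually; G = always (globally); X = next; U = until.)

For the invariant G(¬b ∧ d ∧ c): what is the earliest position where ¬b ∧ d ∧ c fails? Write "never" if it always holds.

0

At position 0 the labels are {a, b, d}, so ¬b ∧ d ∧ c is false there. This is the first violation.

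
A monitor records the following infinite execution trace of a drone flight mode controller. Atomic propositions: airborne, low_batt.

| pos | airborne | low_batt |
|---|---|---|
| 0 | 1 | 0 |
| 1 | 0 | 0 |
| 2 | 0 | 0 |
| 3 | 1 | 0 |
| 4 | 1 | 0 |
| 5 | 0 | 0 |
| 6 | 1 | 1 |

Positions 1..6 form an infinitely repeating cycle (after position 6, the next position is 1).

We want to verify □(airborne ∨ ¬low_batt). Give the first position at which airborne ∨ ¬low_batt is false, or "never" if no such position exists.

airborne ∨ ¬low_batt holds at every position 0..6, and those are all the positions the trace ever visits, so the invariant □(airborne ∨ ¬low_batt) is never violated.

never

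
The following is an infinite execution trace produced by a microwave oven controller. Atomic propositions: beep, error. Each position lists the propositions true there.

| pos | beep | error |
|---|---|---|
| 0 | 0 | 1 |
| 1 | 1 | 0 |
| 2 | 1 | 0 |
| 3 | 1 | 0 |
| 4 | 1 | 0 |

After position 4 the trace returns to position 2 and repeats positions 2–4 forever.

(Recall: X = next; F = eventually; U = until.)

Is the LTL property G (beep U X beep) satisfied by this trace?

beep U X beep holds at every position 0..4, and those are all positions ever visited, so G (beep U X beep) holds.

Holds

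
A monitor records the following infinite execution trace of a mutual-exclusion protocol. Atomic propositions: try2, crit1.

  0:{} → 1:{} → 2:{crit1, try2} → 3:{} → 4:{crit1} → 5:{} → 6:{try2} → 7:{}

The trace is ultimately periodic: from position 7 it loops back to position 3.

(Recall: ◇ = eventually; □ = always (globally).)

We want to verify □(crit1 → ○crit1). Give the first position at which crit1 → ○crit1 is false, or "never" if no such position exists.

2

Check crit1 → ○crit1 at each position in order: 0 ✓, 1 ✓.
At position 2 the labels are {crit1, try2} and the next position 3 has {}, so crit1 → ○crit1 is false there. This is the first violation.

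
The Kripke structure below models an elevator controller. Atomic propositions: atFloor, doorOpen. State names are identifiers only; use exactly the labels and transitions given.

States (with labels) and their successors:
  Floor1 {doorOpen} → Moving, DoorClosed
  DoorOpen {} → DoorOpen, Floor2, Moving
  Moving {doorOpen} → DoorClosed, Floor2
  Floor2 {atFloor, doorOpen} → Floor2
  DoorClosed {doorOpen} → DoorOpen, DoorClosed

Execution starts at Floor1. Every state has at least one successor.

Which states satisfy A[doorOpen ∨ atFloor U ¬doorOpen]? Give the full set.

{DoorOpen}

States satisfying doorOpen ∨ atFloor: {Floor1, Moving, Floor2, DoorClosed}.
States satisfying ¬doorOpen: {DoorOpen}.
States satisfying A[doorOpen ∨ atFloor U ¬doorOpen]: {DoorOpen}.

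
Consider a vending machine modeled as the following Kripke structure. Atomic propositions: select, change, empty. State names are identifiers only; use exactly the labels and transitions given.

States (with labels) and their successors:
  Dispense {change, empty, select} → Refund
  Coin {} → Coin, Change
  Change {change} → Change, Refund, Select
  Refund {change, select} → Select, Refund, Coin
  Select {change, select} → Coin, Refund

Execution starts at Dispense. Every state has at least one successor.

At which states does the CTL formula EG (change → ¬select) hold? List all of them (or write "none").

States satisfying change → ¬select: {Coin, Change}.
States satisfying EG (change → ¬select): {Coin, Change}.

{Coin, Change}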